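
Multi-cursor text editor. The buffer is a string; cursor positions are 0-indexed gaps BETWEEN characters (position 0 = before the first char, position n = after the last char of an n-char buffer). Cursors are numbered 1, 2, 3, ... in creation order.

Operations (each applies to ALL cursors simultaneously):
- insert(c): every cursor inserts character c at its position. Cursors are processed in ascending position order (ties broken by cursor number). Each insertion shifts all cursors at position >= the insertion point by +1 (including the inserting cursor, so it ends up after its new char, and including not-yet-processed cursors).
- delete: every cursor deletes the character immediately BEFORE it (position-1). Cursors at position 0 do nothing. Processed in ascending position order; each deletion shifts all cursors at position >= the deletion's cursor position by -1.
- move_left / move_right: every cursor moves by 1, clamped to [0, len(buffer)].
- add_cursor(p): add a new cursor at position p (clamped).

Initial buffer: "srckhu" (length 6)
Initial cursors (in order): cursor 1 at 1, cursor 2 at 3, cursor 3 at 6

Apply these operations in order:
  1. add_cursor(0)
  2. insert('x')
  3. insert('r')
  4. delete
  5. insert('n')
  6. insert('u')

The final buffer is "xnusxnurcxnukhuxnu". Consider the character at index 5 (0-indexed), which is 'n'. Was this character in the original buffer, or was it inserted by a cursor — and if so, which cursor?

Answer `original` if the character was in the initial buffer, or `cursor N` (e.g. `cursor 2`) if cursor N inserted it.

After op 1 (add_cursor(0)): buffer="srckhu" (len 6), cursors c4@0 c1@1 c2@3 c3@6, authorship ......
After op 2 (insert('x')): buffer="xsxrcxkhux" (len 10), cursors c4@1 c1@3 c2@6 c3@10, authorship 4.1..2...3
After op 3 (insert('r')): buffer="xrsxrrcxrkhuxr" (len 14), cursors c4@2 c1@5 c2@9 c3@14, authorship 44.11..22...33
After op 4 (delete): buffer="xsxrcxkhux" (len 10), cursors c4@1 c1@3 c2@6 c3@10, authorship 4.1..2...3
After op 5 (insert('n')): buffer="xnsxnrcxnkhuxn" (len 14), cursors c4@2 c1@5 c2@9 c3@14, authorship 44.11..22...33
After op 6 (insert('u')): buffer="xnusxnurcxnukhuxnu" (len 18), cursors c4@3 c1@7 c2@12 c3@18, authorship 444.111..222...333
Authorship (.=original, N=cursor N): 4 4 4 . 1 1 1 . . 2 2 2 . . . 3 3 3
Index 5: author = 1

Answer: cursor 1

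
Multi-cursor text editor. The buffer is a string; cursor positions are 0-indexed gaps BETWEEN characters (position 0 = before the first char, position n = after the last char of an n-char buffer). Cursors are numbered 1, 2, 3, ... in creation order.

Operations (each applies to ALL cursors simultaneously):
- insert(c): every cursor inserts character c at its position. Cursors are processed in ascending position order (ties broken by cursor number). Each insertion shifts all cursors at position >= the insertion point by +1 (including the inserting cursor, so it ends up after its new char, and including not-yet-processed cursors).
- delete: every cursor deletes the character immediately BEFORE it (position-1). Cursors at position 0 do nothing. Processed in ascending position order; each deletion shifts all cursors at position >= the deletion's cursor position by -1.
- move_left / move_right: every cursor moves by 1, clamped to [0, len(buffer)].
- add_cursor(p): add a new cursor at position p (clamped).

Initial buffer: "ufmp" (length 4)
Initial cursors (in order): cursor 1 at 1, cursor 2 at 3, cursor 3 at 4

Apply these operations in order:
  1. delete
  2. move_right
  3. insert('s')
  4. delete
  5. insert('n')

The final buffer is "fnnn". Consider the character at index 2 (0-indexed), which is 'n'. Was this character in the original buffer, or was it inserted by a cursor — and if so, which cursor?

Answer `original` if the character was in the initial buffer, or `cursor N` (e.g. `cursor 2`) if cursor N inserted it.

After op 1 (delete): buffer="f" (len 1), cursors c1@0 c2@1 c3@1, authorship .
After op 2 (move_right): buffer="f" (len 1), cursors c1@1 c2@1 c3@1, authorship .
After op 3 (insert('s')): buffer="fsss" (len 4), cursors c1@4 c2@4 c3@4, authorship .123
After op 4 (delete): buffer="f" (len 1), cursors c1@1 c2@1 c3@1, authorship .
After op 5 (insert('n')): buffer="fnnn" (len 4), cursors c1@4 c2@4 c3@4, authorship .123
Authorship (.=original, N=cursor N): . 1 2 3
Index 2: author = 2

Answer: cursor 2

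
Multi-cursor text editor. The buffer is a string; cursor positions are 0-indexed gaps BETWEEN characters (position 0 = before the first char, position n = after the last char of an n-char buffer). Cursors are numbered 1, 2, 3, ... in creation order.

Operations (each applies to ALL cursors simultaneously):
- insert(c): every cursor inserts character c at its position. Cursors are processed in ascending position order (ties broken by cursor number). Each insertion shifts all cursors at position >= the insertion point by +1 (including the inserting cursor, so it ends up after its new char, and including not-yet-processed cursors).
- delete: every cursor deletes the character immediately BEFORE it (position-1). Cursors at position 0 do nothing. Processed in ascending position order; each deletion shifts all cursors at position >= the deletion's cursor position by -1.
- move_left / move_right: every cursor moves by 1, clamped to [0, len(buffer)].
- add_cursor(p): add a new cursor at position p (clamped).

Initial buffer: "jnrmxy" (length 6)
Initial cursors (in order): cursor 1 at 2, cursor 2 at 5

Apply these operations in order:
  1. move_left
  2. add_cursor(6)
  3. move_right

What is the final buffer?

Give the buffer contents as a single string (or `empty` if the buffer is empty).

After op 1 (move_left): buffer="jnrmxy" (len 6), cursors c1@1 c2@4, authorship ......
After op 2 (add_cursor(6)): buffer="jnrmxy" (len 6), cursors c1@1 c2@4 c3@6, authorship ......
After op 3 (move_right): buffer="jnrmxy" (len 6), cursors c1@2 c2@5 c3@6, authorship ......

Answer: jnrmxy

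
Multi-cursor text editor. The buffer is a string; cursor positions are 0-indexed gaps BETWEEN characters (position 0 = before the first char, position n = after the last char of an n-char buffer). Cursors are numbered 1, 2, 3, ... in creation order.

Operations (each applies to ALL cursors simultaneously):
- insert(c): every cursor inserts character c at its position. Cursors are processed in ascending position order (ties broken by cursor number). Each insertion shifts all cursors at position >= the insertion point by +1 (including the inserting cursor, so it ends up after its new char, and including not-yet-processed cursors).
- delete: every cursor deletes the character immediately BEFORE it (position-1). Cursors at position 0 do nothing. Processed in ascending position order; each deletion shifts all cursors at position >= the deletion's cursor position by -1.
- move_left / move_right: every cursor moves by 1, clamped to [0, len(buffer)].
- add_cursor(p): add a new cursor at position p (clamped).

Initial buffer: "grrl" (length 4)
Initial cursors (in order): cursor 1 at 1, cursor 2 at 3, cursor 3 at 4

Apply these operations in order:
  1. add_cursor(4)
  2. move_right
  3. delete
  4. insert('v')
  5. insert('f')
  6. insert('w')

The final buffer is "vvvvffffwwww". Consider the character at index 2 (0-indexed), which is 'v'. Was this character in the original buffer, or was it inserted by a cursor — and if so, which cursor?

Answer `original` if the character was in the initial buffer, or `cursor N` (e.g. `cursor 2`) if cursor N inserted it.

Answer: cursor 3

Derivation:
After op 1 (add_cursor(4)): buffer="grrl" (len 4), cursors c1@1 c2@3 c3@4 c4@4, authorship ....
After op 2 (move_right): buffer="grrl" (len 4), cursors c1@2 c2@4 c3@4 c4@4, authorship ....
After op 3 (delete): buffer="" (len 0), cursors c1@0 c2@0 c3@0 c4@0, authorship 
After op 4 (insert('v')): buffer="vvvv" (len 4), cursors c1@4 c2@4 c3@4 c4@4, authorship 1234
After op 5 (insert('f')): buffer="vvvvffff" (len 8), cursors c1@8 c2@8 c3@8 c4@8, authorship 12341234
After op 6 (insert('w')): buffer="vvvvffffwwww" (len 12), cursors c1@12 c2@12 c3@12 c4@12, authorship 123412341234
Authorship (.=original, N=cursor N): 1 2 3 4 1 2 3 4 1 2 3 4
Index 2: author = 3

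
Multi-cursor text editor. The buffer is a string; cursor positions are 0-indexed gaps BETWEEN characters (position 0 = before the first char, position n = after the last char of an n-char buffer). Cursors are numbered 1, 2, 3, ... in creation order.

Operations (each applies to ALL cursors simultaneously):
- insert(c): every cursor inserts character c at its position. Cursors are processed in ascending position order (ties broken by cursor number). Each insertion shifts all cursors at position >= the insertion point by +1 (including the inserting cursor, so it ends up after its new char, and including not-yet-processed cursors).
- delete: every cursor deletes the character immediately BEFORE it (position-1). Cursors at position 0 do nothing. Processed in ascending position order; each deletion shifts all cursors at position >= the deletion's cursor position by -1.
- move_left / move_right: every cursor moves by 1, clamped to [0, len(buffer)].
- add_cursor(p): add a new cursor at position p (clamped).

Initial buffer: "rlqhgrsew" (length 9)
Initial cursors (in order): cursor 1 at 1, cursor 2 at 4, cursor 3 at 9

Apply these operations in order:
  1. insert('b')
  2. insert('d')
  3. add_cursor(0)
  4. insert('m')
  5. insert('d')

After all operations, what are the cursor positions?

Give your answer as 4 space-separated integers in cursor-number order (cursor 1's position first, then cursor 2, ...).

After op 1 (insert('b')): buffer="rblqhbgrsewb" (len 12), cursors c1@2 c2@6 c3@12, authorship .1...2.....3
After op 2 (insert('d')): buffer="rbdlqhbdgrsewbd" (len 15), cursors c1@3 c2@8 c3@15, authorship .11...22.....33
After op 3 (add_cursor(0)): buffer="rbdlqhbdgrsewbd" (len 15), cursors c4@0 c1@3 c2@8 c3@15, authorship .11...22.....33
After op 4 (insert('m')): buffer="mrbdmlqhbdmgrsewbdm" (len 19), cursors c4@1 c1@5 c2@11 c3@19, authorship 4.111...222.....333
After op 5 (insert('d')): buffer="mdrbdmdlqhbdmdgrsewbdmd" (len 23), cursors c4@2 c1@7 c2@14 c3@23, authorship 44.1111...2222.....3333

Answer: 7 14 23 2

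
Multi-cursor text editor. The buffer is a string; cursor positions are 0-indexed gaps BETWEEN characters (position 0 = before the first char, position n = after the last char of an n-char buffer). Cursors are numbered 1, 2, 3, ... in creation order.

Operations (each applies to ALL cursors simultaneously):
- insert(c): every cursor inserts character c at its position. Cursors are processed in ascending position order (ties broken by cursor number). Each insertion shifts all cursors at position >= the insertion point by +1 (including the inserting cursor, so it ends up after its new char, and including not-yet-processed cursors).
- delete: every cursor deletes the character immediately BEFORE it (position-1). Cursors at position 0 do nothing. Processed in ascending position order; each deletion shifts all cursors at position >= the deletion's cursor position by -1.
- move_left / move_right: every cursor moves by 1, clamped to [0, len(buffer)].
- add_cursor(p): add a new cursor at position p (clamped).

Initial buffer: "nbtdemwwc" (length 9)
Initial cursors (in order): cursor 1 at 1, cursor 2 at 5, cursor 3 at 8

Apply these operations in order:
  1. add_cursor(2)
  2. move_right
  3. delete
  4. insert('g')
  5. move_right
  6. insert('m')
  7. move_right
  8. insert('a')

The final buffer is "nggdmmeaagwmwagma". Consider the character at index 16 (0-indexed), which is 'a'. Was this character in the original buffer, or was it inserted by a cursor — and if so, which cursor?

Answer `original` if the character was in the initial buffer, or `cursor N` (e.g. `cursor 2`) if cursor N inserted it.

After op 1 (add_cursor(2)): buffer="nbtdemwwc" (len 9), cursors c1@1 c4@2 c2@5 c3@8, authorship .........
After op 2 (move_right): buffer="nbtdemwwc" (len 9), cursors c1@2 c4@3 c2@6 c3@9, authorship .........
After op 3 (delete): buffer="ndeww" (len 5), cursors c1@1 c4@1 c2@3 c3@5, authorship .....
After op 4 (insert('g')): buffer="nggdegwwg" (len 9), cursors c1@3 c4@3 c2@6 c3@9, authorship .14..2..3
After op 5 (move_right): buffer="nggdegwwg" (len 9), cursors c1@4 c4@4 c2@7 c3@9, authorship .14..2..3
After op 6 (insert('m')): buffer="nggdmmegwmwgm" (len 13), cursors c1@6 c4@6 c2@10 c3@13, authorship .14.14.2.2.33
After op 7 (move_right): buffer="nggdmmegwmwgm" (len 13), cursors c1@7 c4@7 c2@11 c3@13, authorship .14.14.2.2.33
After op 8 (insert('a')): buffer="nggdmmeaagwmwagma" (len 17), cursors c1@9 c4@9 c2@14 c3@17, authorship .14.14.142.2.2333
Authorship (.=original, N=cursor N): . 1 4 . 1 4 . 1 4 2 . 2 . 2 3 3 3
Index 16: author = 3

Answer: cursor 3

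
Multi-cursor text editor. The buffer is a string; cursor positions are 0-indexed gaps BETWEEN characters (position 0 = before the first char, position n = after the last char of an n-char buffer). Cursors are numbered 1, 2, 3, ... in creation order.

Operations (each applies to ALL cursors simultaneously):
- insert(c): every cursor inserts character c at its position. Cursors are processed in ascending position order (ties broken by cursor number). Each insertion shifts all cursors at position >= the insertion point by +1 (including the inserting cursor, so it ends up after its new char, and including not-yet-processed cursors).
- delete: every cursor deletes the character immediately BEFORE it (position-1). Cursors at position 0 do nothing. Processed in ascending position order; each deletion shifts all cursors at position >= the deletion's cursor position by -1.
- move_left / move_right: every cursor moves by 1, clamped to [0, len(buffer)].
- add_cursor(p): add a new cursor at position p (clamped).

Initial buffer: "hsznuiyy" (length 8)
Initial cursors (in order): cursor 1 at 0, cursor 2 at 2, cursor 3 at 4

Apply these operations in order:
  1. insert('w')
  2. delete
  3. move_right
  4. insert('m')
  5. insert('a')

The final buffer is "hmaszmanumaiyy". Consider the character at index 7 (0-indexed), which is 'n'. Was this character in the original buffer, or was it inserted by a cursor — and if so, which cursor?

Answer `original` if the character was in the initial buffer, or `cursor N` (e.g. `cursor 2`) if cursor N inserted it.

Answer: original

Derivation:
After op 1 (insert('w')): buffer="whswznwuiyy" (len 11), cursors c1@1 c2@4 c3@7, authorship 1..2..3....
After op 2 (delete): buffer="hsznuiyy" (len 8), cursors c1@0 c2@2 c3@4, authorship ........
After op 3 (move_right): buffer="hsznuiyy" (len 8), cursors c1@1 c2@3 c3@5, authorship ........
After op 4 (insert('m')): buffer="hmszmnumiyy" (len 11), cursors c1@2 c2@5 c3@8, authorship .1..2..3...
After op 5 (insert('a')): buffer="hmaszmanumaiyy" (len 14), cursors c1@3 c2@7 c3@11, authorship .11..22..33...
Authorship (.=original, N=cursor N): . 1 1 . . 2 2 . . 3 3 . . .
Index 7: author = original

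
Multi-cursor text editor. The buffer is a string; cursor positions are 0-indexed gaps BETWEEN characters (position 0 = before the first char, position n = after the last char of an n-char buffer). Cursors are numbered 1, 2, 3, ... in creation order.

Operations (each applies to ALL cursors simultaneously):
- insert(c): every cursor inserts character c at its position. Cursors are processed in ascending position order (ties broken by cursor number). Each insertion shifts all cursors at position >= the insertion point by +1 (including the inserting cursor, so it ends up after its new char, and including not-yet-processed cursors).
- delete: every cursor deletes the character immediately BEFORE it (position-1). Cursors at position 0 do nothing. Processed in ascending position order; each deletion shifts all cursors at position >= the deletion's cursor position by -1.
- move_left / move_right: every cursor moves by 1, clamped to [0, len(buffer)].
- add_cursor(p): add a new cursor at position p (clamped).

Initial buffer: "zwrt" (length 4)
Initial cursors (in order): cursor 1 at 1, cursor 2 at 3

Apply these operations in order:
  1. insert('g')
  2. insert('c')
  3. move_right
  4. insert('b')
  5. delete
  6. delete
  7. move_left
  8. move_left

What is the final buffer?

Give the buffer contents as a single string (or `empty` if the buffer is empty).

Answer: zgcrgc

Derivation:
After op 1 (insert('g')): buffer="zgwrgt" (len 6), cursors c1@2 c2@5, authorship .1..2.
After op 2 (insert('c')): buffer="zgcwrgct" (len 8), cursors c1@3 c2@7, authorship .11..22.
After op 3 (move_right): buffer="zgcwrgct" (len 8), cursors c1@4 c2@8, authorship .11..22.
After op 4 (insert('b')): buffer="zgcwbrgctb" (len 10), cursors c1@5 c2@10, authorship .11.1.22.2
After op 5 (delete): buffer="zgcwrgct" (len 8), cursors c1@4 c2@8, authorship .11..22.
After op 6 (delete): buffer="zgcrgc" (len 6), cursors c1@3 c2@6, authorship .11.22
After op 7 (move_left): buffer="zgcrgc" (len 6), cursors c1@2 c2@5, authorship .11.22
After op 8 (move_left): buffer="zgcrgc" (len 6), cursors c1@1 c2@4, authorship .11.22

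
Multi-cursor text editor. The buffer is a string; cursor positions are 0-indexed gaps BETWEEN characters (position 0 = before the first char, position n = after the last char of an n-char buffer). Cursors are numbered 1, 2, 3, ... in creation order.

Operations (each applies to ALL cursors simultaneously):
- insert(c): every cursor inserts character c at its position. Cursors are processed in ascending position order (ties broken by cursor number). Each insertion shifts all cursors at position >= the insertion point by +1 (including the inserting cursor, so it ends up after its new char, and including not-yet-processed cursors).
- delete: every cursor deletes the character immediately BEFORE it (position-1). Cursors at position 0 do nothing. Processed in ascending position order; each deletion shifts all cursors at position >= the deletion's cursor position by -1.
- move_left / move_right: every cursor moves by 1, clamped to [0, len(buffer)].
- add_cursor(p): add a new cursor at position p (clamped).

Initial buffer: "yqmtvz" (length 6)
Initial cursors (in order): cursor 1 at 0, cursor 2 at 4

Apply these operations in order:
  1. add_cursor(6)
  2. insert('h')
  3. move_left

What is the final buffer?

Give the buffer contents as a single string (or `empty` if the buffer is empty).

After op 1 (add_cursor(6)): buffer="yqmtvz" (len 6), cursors c1@0 c2@4 c3@6, authorship ......
After op 2 (insert('h')): buffer="hyqmthvzh" (len 9), cursors c1@1 c2@6 c3@9, authorship 1....2..3
After op 3 (move_left): buffer="hyqmthvzh" (len 9), cursors c1@0 c2@5 c3@8, authorship 1....2..3

Answer: hyqmthvzh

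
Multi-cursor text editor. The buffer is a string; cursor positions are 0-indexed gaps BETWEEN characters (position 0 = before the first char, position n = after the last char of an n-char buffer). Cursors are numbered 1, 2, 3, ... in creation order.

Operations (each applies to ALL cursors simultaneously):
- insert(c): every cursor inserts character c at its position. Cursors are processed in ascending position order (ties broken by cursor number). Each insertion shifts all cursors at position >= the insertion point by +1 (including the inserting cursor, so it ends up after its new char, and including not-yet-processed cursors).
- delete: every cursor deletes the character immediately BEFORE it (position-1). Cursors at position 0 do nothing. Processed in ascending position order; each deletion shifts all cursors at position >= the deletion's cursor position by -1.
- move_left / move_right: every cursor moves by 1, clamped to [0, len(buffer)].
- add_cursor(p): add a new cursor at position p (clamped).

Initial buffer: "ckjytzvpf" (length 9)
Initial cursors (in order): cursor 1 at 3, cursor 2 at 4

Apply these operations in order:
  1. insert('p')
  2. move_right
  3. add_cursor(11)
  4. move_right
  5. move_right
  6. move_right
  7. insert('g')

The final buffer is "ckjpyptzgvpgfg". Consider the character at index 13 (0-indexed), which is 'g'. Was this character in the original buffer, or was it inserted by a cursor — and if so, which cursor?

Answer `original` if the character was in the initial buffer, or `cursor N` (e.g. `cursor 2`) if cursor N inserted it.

Answer: cursor 3

Derivation:
After op 1 (insert('p')): buffer="ckjpyptzvpf" (len 11), cursors c1@4 c2@6, authorship ...1.2.....
After op 2 (move_right): buffer="ckjpyptzvpf" (len 11), cursors c1@5 c2@7, authorship ...1.2.....
After op 3 (add_cursor(11)): buffer="ckjpyptzvpf" (len 11), cursors c1@5 c2@7 c3@11, authorship ...1.2.....
After op 4 (move_right): buffer="ckjpyptzvpf" (len 11), cursors c1@6 c2@8 c3@11, authorship ...1.2.....
After op 5 (move_right): buffer="ckjpyptzvpf" (len 11), cursors c1@7 c2@9 c3@11, authorship ...1.2.....
After op 6 (move_right): buffer="ckjpyptzvpf" (len 11), cursors c1@8 c2@10 c3@11, authorship ...1.2.....
After op 7 (insert('g')): buffer="ckjpyptzgvpgfg" (len 14), cursors c1@9 c2@12 c3@14, authorship ...1.2..1..2.3
Authorship (.=original, N=cursor N): . . . 1 . 2 . . 1 . . 2 . 3
Index 13: author = 3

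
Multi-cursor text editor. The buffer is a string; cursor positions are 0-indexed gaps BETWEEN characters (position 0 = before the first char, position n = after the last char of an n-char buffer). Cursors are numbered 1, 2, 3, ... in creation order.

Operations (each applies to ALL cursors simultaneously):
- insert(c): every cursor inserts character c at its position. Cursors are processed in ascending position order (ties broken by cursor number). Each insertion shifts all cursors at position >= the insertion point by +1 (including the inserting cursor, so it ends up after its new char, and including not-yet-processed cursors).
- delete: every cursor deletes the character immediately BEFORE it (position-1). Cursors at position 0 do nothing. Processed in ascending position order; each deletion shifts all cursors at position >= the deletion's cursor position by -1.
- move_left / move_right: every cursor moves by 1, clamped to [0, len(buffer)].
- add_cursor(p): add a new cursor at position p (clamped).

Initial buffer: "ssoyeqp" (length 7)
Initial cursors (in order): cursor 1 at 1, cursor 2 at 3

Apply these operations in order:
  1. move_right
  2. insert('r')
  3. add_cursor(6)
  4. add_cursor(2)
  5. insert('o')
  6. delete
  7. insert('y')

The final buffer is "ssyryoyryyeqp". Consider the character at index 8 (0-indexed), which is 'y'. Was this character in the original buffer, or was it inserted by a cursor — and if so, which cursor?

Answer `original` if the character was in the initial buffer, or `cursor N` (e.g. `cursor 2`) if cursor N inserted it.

After op 1 (move_right): buffer="ssoyeqp" (len 7), cursors c1@2 c2@4, authorship .......
After op 2 (insert('r')): buffer="ssroyreqp" (len 9), cursors c1@3 c2@6, authorship ..1..2...
After op 3 (add_cursor(6)): buffer="ssroyreqp" (len 9), cursors c1@3 c2@6 c3@6, authorship ..1..2...
After op 4 (add_cursor(2)): buffer="ssroyreqp" (len 9), cursors c4@2 c1@3 c2@6 c3@6, authorship ..1..2...
After op 5 (insert('o')): buffer="ssorooyrooeqp" (len 13), cursors c4@3 c1@5 c2@10 c3@10, authorship ..411..223...
After op 6 (delete): buffer="ssroyreqp" (len 9), cursors c4@2 c1@3 c2@6 c3@6, authorship ..1..2...
After op 7 (insert('y')): buffer="ssyryoyryyeqp" (len 13), cursors c4@3 c1@5 c2@10 c3@10, authorship ..411..223...
Authorship (.=original, N=cursor N): . . 4 1 1 . . 2 2 3 . . .
Index 8: author = 2

Answer: cursor 2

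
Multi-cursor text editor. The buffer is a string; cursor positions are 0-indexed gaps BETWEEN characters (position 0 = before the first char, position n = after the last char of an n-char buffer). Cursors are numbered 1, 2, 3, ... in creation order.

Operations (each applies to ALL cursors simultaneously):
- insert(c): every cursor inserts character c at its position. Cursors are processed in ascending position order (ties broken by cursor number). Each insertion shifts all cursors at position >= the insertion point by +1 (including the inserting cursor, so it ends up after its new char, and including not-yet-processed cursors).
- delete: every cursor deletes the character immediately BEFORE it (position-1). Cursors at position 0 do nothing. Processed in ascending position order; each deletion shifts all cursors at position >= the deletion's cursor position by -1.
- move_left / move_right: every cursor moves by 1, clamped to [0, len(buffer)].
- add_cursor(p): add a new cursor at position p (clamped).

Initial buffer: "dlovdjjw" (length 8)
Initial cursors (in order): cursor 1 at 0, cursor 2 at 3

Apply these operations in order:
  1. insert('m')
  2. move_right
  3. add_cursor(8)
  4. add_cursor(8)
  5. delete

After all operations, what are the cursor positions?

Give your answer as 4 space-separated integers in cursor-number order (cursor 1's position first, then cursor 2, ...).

Answer: 1 4 4 4

Derivation:
After op 1 (insert('m')): buffer="mdlomvdjjw" (len 10), cursors c1@1 c2@5, authorship 1...2.....
After op 2 (move_right): buffer="mdlomvdjjw" (len 10), cursors c1@2 c2@6, authorship 1...2.....
After op 3 (add_cursor(8)): buffer="mdlomvdjjw" (len 10), cursors c1@2 c2@6 c3@8, authorship 1...2.....
After op 4 (add_cursor(8)): buffer="mdlomvdjjw" (len 10), cursors c1@2 c2@6 c3@8 c4@8, authorship 1...2.....
After op 5 (delete): buffer="mlomjw" (len 6), cursors c1@1 c2@4 c3@4 c4@4, authorship 1..2..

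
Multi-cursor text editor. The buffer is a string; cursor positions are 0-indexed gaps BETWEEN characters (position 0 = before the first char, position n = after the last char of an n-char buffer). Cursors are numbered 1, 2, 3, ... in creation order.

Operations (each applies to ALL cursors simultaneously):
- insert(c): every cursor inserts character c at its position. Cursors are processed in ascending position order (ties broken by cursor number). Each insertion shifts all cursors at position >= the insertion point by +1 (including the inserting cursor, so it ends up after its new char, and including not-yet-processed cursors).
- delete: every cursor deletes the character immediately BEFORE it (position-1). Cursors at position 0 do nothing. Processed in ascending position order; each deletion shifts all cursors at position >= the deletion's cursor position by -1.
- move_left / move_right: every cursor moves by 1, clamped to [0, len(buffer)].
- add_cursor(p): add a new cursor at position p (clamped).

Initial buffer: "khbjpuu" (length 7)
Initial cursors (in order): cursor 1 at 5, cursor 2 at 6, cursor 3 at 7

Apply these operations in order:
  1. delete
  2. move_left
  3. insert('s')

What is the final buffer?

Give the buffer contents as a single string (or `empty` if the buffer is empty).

After op 1 (delete): buffer="khbj" (len 4), cursors c1@4 c2@4 c3@4, authorship ....
After op 2 (move_left): buffer="khbj" (len 4), cursors c1@3 c2@3 c3@3, authorship ....
After op 3 (insert('s')): buffer="khbsssj" (len 7), cursors c1@6 c2@6 c3@6, authorship ...123.

Answer: khbsssj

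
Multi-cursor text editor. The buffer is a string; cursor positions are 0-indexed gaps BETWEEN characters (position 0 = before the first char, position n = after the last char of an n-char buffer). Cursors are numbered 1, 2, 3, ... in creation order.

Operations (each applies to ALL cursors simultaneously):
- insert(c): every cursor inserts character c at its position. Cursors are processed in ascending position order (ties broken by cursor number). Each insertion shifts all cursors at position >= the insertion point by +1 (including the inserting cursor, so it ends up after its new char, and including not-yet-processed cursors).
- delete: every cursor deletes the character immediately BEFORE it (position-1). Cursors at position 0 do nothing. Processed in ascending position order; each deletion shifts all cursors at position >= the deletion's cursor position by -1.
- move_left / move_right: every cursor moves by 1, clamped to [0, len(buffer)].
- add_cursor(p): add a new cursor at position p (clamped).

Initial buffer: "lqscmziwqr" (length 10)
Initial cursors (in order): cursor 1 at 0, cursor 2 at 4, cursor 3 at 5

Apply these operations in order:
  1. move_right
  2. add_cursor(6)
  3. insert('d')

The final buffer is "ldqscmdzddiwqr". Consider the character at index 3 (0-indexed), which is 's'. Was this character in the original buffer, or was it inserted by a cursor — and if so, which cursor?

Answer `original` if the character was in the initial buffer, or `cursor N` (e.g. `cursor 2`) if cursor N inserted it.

Answer: original

Derivation:
After op 1 (move_right): buffer="lqscmziwqr" (len 10), cursors c1@1 c2@5 c3@6, authorship ..........
After op 2 (add_cursor(6)): buffer="lqscmziwqr" (len 10), cursors c1@1 c2@5 c3@6 c4@6, authorship ..........
After op 3 (insert('d')): buffer="ldqscmdzddiwqr" (len 14), cursors c1@2 c2@7 c3@10 c4@10, authorship .1....2.34....
Authorship (.=original, N=cursor N): . 1 . . . . 2 . 3 4 . . . .
Index 3: author = original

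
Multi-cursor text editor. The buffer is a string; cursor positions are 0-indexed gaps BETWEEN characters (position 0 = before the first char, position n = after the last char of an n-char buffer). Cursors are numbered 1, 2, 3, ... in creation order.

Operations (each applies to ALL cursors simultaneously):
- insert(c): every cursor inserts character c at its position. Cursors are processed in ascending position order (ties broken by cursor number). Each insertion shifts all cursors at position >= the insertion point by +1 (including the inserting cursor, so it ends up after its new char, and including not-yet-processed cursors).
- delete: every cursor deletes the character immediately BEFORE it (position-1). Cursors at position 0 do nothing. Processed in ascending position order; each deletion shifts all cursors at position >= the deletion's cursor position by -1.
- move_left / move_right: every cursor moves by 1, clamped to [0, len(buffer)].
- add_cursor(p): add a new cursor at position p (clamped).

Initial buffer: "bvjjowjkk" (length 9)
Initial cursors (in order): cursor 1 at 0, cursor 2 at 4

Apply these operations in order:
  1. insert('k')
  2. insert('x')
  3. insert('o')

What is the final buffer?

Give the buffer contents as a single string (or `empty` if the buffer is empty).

After op 1 (insert('k')): buffer="kbvjjkowjkk" (len 11), cursors c1@1 c2@6, authorship 1....2.....
After op 2 (insert('x')): buffer="kxbvjjkxowjkk" (len 13), cursors c1@2 c2@8, authorship 11....22.....
After op 3 (insert('o')): buffer="kxobvjjkxoowjkk" (len 15), cursors c1@3 c2@10, authorship 111....222.....

Answer: kxobvjjkxoowjkk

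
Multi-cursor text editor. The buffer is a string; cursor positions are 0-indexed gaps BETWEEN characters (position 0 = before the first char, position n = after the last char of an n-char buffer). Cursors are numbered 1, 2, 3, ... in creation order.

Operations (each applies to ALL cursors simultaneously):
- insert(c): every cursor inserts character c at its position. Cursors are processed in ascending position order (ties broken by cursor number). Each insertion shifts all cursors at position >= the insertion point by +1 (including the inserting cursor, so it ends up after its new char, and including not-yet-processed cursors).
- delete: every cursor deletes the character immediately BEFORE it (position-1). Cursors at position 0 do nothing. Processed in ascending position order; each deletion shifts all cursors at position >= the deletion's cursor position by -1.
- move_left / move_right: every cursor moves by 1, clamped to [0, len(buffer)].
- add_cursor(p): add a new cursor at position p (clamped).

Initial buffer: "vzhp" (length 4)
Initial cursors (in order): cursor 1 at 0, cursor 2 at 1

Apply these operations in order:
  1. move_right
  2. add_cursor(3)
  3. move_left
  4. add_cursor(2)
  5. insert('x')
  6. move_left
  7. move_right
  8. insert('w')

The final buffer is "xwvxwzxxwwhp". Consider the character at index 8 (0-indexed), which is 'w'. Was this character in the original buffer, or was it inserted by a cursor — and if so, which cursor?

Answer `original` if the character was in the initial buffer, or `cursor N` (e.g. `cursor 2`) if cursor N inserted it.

After op 1 (move_right): buffer="vzhp" (len 4), cursors c1@1 c2@2, authorship ....
After op 2 (add_cursor(3)): buffer="vzhp" (len 4), cursors c1@1 c2@2 c3@3, authorship ....
After op 3 (move_left): buffer="vzhp" (len 4), cursors c1@0 c2@1 c3@2, authorship ....
After op 4 (add_cursor(2)): buffer="vzhp" (len 4), cursors c1@0 c2@1 c3@2 c4@2, authorship ....
After op 5 (insert('x')): buffer="xvxzxxhp" (len 8), cursors c1@1 c2@3 c3@6 c4@6, authorship 1.2.34..
After op 6 (move_left): buffer="xvxzxxhp" (len 8), cursors c1@0 c2@2 c3@5 c4@5, authorship 1.2.34..
After op 7 (move_right): buffer="xvxzxxhp" (len 8), cursors c1@1 c2@3 c3@6 c4@6, authorship 1.2.34..
After op 8 (insert('w')): buffer="xwvxwzxxwwhp" (len 12), cursors c1@2 c2@5 c3@10 c4@10, authorship 11.22.3434..
Authorship (.=original, N=cursor N): 1 1 . 2 2 . 3 4 3 4 . .
Index 8: author = 3

Answer: cursor 3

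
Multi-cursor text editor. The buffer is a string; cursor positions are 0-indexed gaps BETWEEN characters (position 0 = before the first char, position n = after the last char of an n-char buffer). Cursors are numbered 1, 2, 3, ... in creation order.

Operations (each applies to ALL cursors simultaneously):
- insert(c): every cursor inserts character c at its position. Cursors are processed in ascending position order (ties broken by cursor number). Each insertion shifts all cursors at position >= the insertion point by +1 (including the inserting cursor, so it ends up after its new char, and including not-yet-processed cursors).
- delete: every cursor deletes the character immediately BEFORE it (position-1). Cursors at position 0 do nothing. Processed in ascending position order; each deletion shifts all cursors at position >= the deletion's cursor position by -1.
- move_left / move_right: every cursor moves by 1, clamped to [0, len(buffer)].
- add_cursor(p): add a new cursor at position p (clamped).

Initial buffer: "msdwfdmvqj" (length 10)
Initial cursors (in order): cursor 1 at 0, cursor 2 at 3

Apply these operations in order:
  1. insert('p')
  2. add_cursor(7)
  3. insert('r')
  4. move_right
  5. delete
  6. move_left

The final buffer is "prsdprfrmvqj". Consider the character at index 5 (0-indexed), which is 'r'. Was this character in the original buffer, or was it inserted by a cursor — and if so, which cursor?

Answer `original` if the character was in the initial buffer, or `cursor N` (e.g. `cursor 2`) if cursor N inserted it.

After op 1 (insert('p')): buffer="pmsdpwfdmvqj" (len 12), cursors c1@1 c2@5, authorship 1...2.......
After op 2 (add_cursor(7)): buffer="pmsdpwfdmvqj" (len 12), cursors c1@1 c2@5 c3@7, authorship 1...2.......
After op 3 (insert('r')): buffer="prmsdprwfrdmvqj" (len 15), cursors c1@2 c2@7 c3@10, authorship 11...22..3.....
After op 4 (move_right): buffer="prmsdprwfrdmvqj" (len 15), cursors c1@3 c2@8 c3@11, authorship 11...22..3.....
After op 5 (delete): buffer="prsdprfrmvqj" (len 12), cursors c1@2 c2@6 c3@8, authorship 11..22.3....
After op 6 (move_left): buffer="prsdprfrmvqj" (len 12), cursors c1@1 c2@5 c3@7, authorship 11..22.3....
Authorship (.=original, N=cursor N): 1 1 . . 2 2 . 3 . . . .
Index 5: author = 2

Answer: cursor 2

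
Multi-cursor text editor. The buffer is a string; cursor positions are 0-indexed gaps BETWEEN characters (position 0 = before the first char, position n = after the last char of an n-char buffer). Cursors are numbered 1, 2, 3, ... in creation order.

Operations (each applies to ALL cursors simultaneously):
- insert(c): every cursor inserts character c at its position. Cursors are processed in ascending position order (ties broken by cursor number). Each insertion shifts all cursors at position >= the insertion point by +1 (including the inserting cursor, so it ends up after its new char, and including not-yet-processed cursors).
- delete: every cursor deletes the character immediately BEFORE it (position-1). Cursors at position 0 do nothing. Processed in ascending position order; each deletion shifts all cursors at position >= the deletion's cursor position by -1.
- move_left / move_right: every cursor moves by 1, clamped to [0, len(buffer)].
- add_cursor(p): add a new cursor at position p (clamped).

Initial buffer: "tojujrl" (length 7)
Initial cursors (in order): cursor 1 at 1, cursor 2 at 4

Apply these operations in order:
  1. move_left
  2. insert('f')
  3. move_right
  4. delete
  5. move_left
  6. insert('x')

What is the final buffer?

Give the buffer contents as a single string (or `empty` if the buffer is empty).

After op 1 (move_left): buffer="tojujrl" (len 7), cursors c1@0 c2@3, authorship .......
After op 2 (insert('f')): buffer="ftojfujrl" (len 9), cursors c1@1 c2@5, authorship 1...2....
After op 3 (move_right): buffer="ftojfujrl" (len 9), cursors c1@2 c2@6, authorship 1...2....
After op 4 (delete): buffer="fojfjrl" (len 7), cursors c1@1 c2@4, authorship 1..2...
After op 5 (move_left): buffer="fojfjrl" (len 7), cursors c1@0 c2@3, authorship 1..2...
After op 6 (insert('x')): buffer="xfojxfjrl" (len 9), cursors c1@1 c2@5, authorship 11..22...

Answer: xfojxfjrl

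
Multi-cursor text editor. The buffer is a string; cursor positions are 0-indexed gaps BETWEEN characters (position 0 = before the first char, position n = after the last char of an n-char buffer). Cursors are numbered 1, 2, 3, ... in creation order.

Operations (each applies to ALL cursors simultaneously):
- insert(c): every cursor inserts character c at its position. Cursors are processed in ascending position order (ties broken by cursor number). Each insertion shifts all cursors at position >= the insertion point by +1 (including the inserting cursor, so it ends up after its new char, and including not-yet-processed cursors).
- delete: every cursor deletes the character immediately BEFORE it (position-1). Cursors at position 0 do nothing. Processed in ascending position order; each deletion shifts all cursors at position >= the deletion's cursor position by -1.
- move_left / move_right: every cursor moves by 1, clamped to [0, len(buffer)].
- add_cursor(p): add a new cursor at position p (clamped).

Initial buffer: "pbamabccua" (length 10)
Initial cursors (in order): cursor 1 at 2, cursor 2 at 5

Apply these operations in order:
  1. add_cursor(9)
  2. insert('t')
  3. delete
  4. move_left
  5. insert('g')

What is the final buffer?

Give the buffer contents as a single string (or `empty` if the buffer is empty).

After op 1 (add_cursor(9)): buffer="pbamabccua" (len 10), cursors c1@2 c2@5 c3@9, authorship ..........
After op 2 (insert('t')): buffer="pbtamatbccuta" (len 13), cursors c1@3 c2@7 c3@12, authorship ..1...2....3.
After op 3 (delete): buffer="pbamabccua" (len 10), cursors c1@2 c2@5 c3@9, authorship ..........
After op 4 (move_left): buffer="pbamabccua" (len 10), cursors c1@1 c2@4 c3@8, authorship ..........
After op 5 (insert('g')): buffer="pgbamgabccgua" (len 13), cursors c1@2 c2@6 c3@11, authorship .1...2....3..

Answer: pgbamgabccgua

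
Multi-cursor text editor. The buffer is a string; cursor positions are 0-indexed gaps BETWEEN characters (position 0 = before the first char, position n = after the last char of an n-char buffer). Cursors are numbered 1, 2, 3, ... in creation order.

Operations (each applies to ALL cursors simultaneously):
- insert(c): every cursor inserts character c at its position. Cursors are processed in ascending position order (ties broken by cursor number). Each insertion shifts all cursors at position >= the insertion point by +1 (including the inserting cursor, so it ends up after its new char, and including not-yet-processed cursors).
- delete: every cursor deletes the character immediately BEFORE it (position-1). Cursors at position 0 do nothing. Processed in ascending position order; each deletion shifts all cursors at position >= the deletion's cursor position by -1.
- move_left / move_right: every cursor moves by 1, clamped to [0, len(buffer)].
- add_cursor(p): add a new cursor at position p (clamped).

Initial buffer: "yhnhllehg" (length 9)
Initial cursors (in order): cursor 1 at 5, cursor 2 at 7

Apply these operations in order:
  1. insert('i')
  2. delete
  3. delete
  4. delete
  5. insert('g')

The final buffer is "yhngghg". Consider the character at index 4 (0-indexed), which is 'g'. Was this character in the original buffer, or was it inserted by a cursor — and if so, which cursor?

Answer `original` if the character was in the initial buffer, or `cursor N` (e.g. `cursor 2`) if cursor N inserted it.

Answer: cursor 2

Derivation:
After op 1 (insert('i')): buffer="yhnhlileihg" (len 11), cursors c1@6 c2@9, authorship .....1..2..
After op 2 (delete): buffer="yhnhllehg" (len 9), cursors c1@5 c2@7, authorship .........
After op 3 (delete): buffer="yhnhlhg" (len 7), cursors c1@4 c2@5, authorship .......
After op 4 (delete): buffer="yhnhg" (len 5), cursors c1@3 c2@3, authorship .....
After op 5 (insert('g')): buffer="yhngghg" (len 7), cursors c1@5 c2@5, authorship ...12..
Authorship (.=original, N=cursor N): . . . 1 2 . .
Index 4: author = 2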